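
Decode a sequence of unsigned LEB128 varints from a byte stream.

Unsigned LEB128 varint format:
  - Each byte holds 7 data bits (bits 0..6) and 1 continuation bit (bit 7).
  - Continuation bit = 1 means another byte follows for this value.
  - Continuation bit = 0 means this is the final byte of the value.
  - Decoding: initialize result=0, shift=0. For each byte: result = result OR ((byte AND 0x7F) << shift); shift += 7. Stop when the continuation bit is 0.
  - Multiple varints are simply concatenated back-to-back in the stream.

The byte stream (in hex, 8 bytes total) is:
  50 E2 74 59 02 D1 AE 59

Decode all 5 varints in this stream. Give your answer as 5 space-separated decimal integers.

Answer: 80 14946 89 2 1464145

Derivation:
  byte[0]=0x50 cont=0 payload=0x50=80: acc |= 80<<0 -> acc=80 shift=7 [end]
Varint 1: bytes[0:1] = 50 -> value 80 (1 byte(s))
  byte[1]=0xE2 cont=1 payload=0x62=98: acc |= 98<<0 -> acc=98 shift=7
  byte[2]=0x74 cont=0 payload=0x74=116: acc |= 116<<7 -> acc=14946 shift=14 [end]
Varint 2: bytes[1:3] = E2 74 -> value 14946 (2 byte(s))
  byte[3]=0x59 cont=0 payload=0x59=89: acc |= 89<<0 -> acc=89 shift=7 [end]
Varint 3: bytes[3:4] = 59 -> value 89 (1 byte(s))
  byte[4]=0x02 cont=0 payload=0x02=2: acc |= 2<<0 -> acc=2 shift=7 [end]
Varint 4: bytes[4:5] = 02 -> value 2 (1 byte(s))
  byte[5]=0xD1 cont=1 payload=0x51=81: acc |= 81<<0 -> acc=81 shift=7
  byte[6]=0xAE cont=1 payload=0x2E=46: acc |= 46<<7 -> acc=5969 shift=14
  byte[7]=0x59 cont=0 payload=0x59=89: acc |= 89<<14 -> acc=1464145 shift=21 [end]
Varint 5: bytes[5:8] = D1 AE 59 -> value 1464145 (3 byte(s))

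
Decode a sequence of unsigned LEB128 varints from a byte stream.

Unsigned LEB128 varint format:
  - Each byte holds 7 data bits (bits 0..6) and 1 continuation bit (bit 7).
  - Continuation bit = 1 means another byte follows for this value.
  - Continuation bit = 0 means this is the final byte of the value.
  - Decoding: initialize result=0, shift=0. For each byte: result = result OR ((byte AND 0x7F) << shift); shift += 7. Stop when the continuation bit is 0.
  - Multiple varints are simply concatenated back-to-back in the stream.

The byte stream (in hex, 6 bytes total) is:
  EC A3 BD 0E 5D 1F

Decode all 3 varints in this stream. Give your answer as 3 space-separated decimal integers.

Answer: 30364140 93 31

Derivation:
  byte[0]=0xEC cont=1 payload=0x6C=108: acc |= 108<<0 -> acc=108 shift=7
  byte[1]=0xA3 cont=1 payload=0x23=35: acc |= 35<<7 -> acc=4588 shift=14
  byte[2]=0xBD cont=1 payload=0x3D=61: acc |= 61<<14 -> acc=1004012 shift=21
  byte[3]=0x0E cont=0 payload=0x0E=14: acc |= 14<<21 -> acc=30364140 shift=28 [end]
Varint 1: bytes[0:4] = EC A3 BD 0E -> value 30364140 (4 byte(s))
  byte[4]=0x5D cont=0 payload=0x5D=93: acc |= 93<<0 -> acc=93 shift=7 [end]
Varint 2: bytes[4:5] = 5D -> value 93 (1 byte(s))
  byte[5]=0x1F cont=0 payload=0x1F=31: acc |= 31<<0 -> acc=31 shift=7 [end]
Varint 3: bytes[5:6] = 1F -> value 31 (1 byte(s))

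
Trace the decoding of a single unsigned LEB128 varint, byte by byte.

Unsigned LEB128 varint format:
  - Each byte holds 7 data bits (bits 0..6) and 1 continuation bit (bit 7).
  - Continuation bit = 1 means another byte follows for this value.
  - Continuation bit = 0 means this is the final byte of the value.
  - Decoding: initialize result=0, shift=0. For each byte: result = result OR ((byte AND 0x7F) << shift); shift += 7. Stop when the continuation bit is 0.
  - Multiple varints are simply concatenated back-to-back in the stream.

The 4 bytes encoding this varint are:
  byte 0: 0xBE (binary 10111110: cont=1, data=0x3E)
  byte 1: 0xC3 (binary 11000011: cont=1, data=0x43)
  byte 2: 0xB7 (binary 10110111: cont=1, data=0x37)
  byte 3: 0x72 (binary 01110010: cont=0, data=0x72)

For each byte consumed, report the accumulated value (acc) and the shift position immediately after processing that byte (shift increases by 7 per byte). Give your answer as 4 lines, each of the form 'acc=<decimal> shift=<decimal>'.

Answer: acc=62 shift=7
acc=8638 shift=14
acc=909758 shift=21
acc=239985086 shift=28

Derivation:
byte 0=0xBE: payload=0x3E=62, contrib = 62<<0 = 62; acc -> 62, shift -> 7
byte 1=0xC3: payload=0x43=67, contrib = 67<<7 = 8576; acc -> 8638, shift -> 14
byte 2=0xB7: payload=0x37=55, contrib = 55<<14 = 901120; acc -> 909758, shift -> 21
byte 3=0x72: payload=0x72=114, contrib = 114<<21 = 239075328; acc -> 239985086, shift -> 28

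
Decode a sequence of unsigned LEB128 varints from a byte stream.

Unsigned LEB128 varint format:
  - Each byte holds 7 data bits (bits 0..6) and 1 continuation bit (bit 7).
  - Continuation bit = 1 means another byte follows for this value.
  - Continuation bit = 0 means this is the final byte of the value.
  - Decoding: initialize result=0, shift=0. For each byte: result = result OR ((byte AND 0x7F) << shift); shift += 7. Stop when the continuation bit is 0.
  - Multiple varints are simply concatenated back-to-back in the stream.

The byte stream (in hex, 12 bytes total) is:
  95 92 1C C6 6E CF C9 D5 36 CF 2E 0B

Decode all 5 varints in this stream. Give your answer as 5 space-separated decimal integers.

Answer: 461077 14150 114648271 5967 11

Derivation:
  byte[0]=0x95 cont=1 payload=0x15=21: acc |= 21<<0 -> acc=21 shift=7
  byte[1]=0x92 cont=1 payload=0x12=18: acc |= 18<<7 -> acc=2325 shift=14
  byte[2]=0x1C cont=0 payload=0x1C=28: acc |= 28<<14 -> acc=461077 shift=21 [end]
Varint 1: bytes[0:3] = 95 92 1C -> value 461077 (3 byte(s))
  byte[3]=0xC6 cont=1 payload=0x46=70: acc |= 70<<0 -> acc=70 shift=7
  byte[4]=0x6E cont=0 payload=0x6E=110: acc |= 110<<7 -> acc=14150 shift=14 [end]
Varint 2: bytes[3:5] = C6 6E -> value 14150 (2 byte(s))
  byte[5]=0xCF cont=1 payload=0x4F=79: acc |= 79<<0 -> acc=79 shift=7
  byte[6]=0xC9 cont=1 payload=0x49=73: acc |= 73<<7 -> acc=9423 shift=14
  byte[7]=0xD5 cont=1 payload=0x55=85: acc |= 85<<14 -> acc=1402063 shift=21
  byte[8]=0x36 cont=0 payload=0x36=54: acc |= 54<<21 -> acc=114648271 shift=28 [end]
Varint 3: bytes[5:9] = CF C9 D5 36 -> value 114648271 (4 byte(s))
  byte[9]=0xCF cont=1 payload=0x4F=79: acc |= 79<<0 -> acc=79 shift=7
  byte[10]=0x2E cont=0 payload=0x2E=46: acc |= 46<<7 -> acc=5967 shift=14 [end]
Varint 4: bytes[9:11] = CF 2E -> value 5967 (2 byte(s))
  byte[11]=0x0B cont=0 payload=0x0B=11: acc |= 11<<0 -> acc=11 shift=7 [end]
Varint 5: bytes[11:12] = 0B -> value 11 (1 byte(s))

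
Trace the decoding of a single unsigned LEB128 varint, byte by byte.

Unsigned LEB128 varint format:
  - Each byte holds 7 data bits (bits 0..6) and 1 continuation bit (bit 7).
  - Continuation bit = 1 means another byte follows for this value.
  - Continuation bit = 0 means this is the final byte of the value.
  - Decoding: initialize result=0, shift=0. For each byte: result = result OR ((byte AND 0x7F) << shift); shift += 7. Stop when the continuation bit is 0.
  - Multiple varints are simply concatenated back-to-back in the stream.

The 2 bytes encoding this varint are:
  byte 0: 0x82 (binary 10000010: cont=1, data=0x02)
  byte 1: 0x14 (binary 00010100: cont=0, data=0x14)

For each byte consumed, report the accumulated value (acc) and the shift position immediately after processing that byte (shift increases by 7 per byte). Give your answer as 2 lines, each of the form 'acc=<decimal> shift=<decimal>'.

byte 0=0x82: payload=0x02=2, contrib = 2<<0 = 2; acc -> 2, shift -> 7
byte 1=0x14: payload=0x14=20, contrib = 20<<7 = 2560; acc -> 2562, shift -> 14

Answer: acc=2 shift=7
acc=2562 shift=14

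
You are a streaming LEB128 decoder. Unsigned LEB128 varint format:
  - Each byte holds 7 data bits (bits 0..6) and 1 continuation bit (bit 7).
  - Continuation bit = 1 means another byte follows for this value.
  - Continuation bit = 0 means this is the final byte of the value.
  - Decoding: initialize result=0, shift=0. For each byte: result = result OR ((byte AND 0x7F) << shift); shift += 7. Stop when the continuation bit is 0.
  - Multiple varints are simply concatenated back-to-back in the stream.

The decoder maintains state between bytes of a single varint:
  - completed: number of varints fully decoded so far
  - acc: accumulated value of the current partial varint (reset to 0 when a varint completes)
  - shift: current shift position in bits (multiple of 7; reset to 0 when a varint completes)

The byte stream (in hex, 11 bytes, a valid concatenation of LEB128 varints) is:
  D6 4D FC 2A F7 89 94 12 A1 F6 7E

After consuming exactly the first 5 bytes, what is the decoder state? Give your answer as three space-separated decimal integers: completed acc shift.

byte[0]=0xD6 cont=1 payload=0x56: acc |= 86<<0 -> completed=0 acc=86 shift=7
byte[1]=0x4D cont=0 payload=0x4D: varint #1 complete (value=9942); reset -> completed=1 acc=0 shift=0
byte[2]=0xFC cont=1 payload=0x7C: acc |= 124<<0 -> completed=1 acc=124 shift=7
byte[3]=0x2A cont=0 payload=0x2A: varint #2 complete (value=5500); reset -> completed=2 acc=0 shift=0
byte[4]=0xF7 cont=1 payload=0x77: acc |= 119<<0 -> completed=2 acc=119 shift=7

Answer: 2 119 7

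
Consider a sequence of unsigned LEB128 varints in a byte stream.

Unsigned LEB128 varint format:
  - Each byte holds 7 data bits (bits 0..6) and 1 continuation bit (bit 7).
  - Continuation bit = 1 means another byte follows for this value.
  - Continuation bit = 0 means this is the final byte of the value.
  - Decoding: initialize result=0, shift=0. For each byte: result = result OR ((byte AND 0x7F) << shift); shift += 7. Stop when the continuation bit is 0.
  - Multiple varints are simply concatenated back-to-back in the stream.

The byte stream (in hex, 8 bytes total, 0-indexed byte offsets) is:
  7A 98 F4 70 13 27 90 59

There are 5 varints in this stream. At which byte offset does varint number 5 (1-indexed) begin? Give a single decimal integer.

Answer: 6

Derivation:
  byte[0]=0x7A cont=0 payload=0x7A=122: acc |= 122<<0 -> acc=122 shift=7 [end]
Varint 1: bytes[0:1] = 7A -> value 122 (1 byte(s))
  byte[1]=0x98 cont=1 payload=0x18=24: acc |= 24<<0 -> acc=24 shift=7
  byte[2]=0xF4 cont=1 payload=0x74=116: acc |= 116<<7 -> acc=14872 shift=14
  byte[3]=0x70 cont=0 payload=0x70=112: acc |= 112<<14 -> acc=1849880 shift=21 [end]
Varint 2: bytes[1:4] = 98 F4 70 -> value 1849880 (3 byte(s))
  byte[4]=0x13 cont=0 payload=0x13=19: acc |= 19<<0 -> acc=19 shift=7 [end]
Varint 3: bytes[4:5] = 13 -> value 19 (1 byte(s))
  byte[5]=0x27 cont=0 payload=0x27=39: acc |= 39<<0 -> acc=39 shift=7 [end]
Varint 4: bytes[5:6] = 27 -> value 39 (1 byte(s))
  byte[6]=0x90 cont=1 payload=0x10=16: acc |= 16<<0 -> acc=16 shift=7
  byte[7]=0x59 cont=0 payload=0x59=89: acc |= 89<<7 -> acc=11408 shift=14 [end]
Varint 5: bytes[6:8] = 90 59 -> value 11408 (2 byte(s))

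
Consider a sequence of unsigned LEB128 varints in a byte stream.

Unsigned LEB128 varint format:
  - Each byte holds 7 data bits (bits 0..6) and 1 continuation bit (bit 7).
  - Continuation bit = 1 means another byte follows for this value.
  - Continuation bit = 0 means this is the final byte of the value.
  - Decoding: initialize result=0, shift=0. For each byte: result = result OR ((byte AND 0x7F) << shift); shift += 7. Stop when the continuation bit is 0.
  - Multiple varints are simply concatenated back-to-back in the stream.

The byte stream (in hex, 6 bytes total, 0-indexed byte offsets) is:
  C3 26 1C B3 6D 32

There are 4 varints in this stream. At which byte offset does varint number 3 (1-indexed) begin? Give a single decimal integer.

Answer: 3

Derivation:
  byte[0]=0xC3 cont=1 payload=0x43=67: acc |= 67<<0 -> acc=67 shift=7
  byte[1]=0x26 cont=0 payload=0x26=38: acc |= 38<<7 -> acc=4931 shift=14 [end]
Varint 1: bytes[0:2] = C3 26 -> value 4931 (2 byte(s))
  byte[2]=0x1C cont=0 payload=0x1C=28: acc |= 28<<0 -> acc=28 shift=7 [end]
Varint 2: bytes[2:3] = 1C -> value 28 (1 byte(s))
  byte[3]=0xB3 cont=1 payload=0x33=51: acc |= 51<<0 -> acc=51 shift=7
  byte[4]=0x6D cont=0 payload=0x6D=109: acc |= 109<<7 -> acc=14003 shift=14 [end]
Varint 3: bytes[3:5] = B3 6D -> value 14003 (2 byte(s))
  byte[5]=0x32 cont=0 payload=0x32=50: acc |= 50<<0 -> acc=50 shift=7 [end]
Varint 4: bytes[5:6] = 32 -> value 50 (1 byte(s))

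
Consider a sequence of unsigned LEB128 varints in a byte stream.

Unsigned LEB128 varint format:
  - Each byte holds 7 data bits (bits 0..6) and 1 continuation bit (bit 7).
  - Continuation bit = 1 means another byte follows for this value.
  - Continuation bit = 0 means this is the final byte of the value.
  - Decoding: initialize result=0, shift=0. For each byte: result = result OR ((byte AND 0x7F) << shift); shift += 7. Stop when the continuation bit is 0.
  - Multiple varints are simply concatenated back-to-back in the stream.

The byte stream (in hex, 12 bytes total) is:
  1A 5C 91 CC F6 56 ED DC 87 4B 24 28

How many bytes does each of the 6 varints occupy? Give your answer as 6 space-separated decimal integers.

Answer: 1 1 4 4 1 1

Derivation:
  byte[0]=0x1A cont=0 payload=0x1A=26: acc |= 26<<0 -> acc=26 shift=7 [end]
Varint 1: bytes[0:1] = 1A -> value 26 (1 byte(s))
  byte[1]=0x5C cont=0 payload=0x5C=92: acc |= 92<<0 -> acc=92 shift=7 [end]
Varint 2: bytes[1:2] = 5C -> value 92 (1 byte(s))
  byte[2]=0x91 cont=1 payload=0x11=17: acc |= 17<<0 -> acc=17 shift=7
  byte[3]=0xCC cont=1 payload=0x4C=76: acc |= 76<<7 -> acc=9745 shift=14
  byte[4]=0xF6 cont=1 payload=0x76=118: acc |= 118<<14 -> acc=1943057 shift=21
  byte[5]=0x56 cont=0 payload=0x56=86: acc |= 86<<21 -> acc=182298129 shift=28 [end]
Varint 3: bytes[2:6] = 91 CC F6 56 -> value 182298129 (4 byte(s))
  byte[6]=0xED cont=1 payload=0x6D=109: acc |= 109<<0 -> acc=109 shift=7
  byte[7]=0xDC cont=1 payload=0x5C=92: acc |= 92<<7 -> acc=11885 shift=14
  byte[8]=0x87 cont=1 payload=0x07=7: acc |= 7<<14 -> acc=126573 shift=21
  byte[9]=0x4B cont=0 payload=0x4B=75: acc |= 75<<21 -> acc=157412973 shift=28 [end]
Varint 4: bytes[6:10] = ED DC 87 4B -> value 157412973 (4 byte(s))
  byte[10]=0x24 cont=0 payload=0x24=36: acc |= 36<<0 -> acc=36 shift=7 [end]
Varint 5: bytes[10:11] = 24 -> value 36 (1 byte(s))
  byte[11]=0x28 cont=0 payload=0x28=40: acc |= 40<<0 -> acc=40 shift=7 [end]
Varint 6: bytes[11:12] = 28 -> value 40 (1 byte(s))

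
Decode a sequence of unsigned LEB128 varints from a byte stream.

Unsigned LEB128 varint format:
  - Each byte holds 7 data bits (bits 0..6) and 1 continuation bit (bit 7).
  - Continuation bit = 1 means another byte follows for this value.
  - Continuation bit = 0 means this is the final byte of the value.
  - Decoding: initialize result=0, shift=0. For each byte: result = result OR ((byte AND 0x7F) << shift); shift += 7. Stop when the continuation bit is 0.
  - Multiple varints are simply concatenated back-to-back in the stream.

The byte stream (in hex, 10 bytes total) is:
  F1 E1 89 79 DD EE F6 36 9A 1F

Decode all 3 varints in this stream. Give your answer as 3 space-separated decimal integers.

Answer: 253915377 115193693 3994

Derivation:
  byte[0]=0xF1 cont=1 payload=0x71=113: acc |= 113<<0 -> acc=113 shift=7
  byte[1]=0xE1 cont=1 payload=0x61=97: acc |= 97<<7 -> acc=12529 shift=14
  byte[2]=0x89 cont=1 payload=0x09=9: acc |= 9<<14 -> acc=159985 shift=21
  byte[3]=0x79 cont=0 payload=0x79=121: acc |= 121<<21 -> acc=253915377 shift=28 [end]
Varint 1: bytes[0:4] = F1 E1 89 79 -> value 253915377 (4 byte(s))
  byte[4]=0xDD cont=1 payload=0x5D=93: acc |= 93<<0 -> acc=93 shift=7
  byte[5]=0xEE cont=1 payload=0x6E=110: acc |= 110<<7 -> acc=14173 shift=14
  byte[6]=0xF6 cont=1 payload=0x76=118: acc |= 118<<14 -> acc=1947485 shift=21
  byte[7]=0x36 cont=0 payload=0x36=54: acc |= 54<<21 -> acc=115193693 shift=28 [end]
Varint 2: bytes[4:8] = DD EE F6 36 -> value 115193693 (4 byte(s))
  byte[8]=0x9A cont=1 payload=0x1A=26: acc |= 26<<0 -> acc=26 shift=7
  byte[9]=0x1F cont=0 payload=0x1F=31: acc |= 31<<7 -> acc=3994 shift=14 [end]
Varint 3: bytes[8:10] = 9A 1F -> value 3994 (2 byte(s))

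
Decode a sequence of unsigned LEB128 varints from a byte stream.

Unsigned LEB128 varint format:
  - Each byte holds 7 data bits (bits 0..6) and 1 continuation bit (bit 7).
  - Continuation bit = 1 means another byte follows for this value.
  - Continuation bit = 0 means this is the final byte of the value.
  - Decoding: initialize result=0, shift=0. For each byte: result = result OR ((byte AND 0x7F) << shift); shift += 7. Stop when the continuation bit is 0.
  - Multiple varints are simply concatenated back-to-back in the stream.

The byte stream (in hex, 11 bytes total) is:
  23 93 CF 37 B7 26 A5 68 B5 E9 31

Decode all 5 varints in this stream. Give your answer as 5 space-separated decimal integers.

Answer: 35 911251 4919 13349 816309

Derivation:
  byte[0]=0x23 cont=0 payload=0x23=35: acc |= 35<<0 -> acc=35 shift=7 [end]
Varint 1: bytes[0:1] = 23 -> value 35 (1 byte(s))
  byte[1]=0x93 cont=1 payload=0x13=19: acc |= 19<<0 -> acc=19 shift=7
  byte[2]=0xCF cont=1 payload=0x4F=79: acc |= 79<<7 -> acc=10131 shift=14
  byte[3]=0x37 cont=0 payload=0x37=55: acc |= 55<<14 -> acc=911251 shift=21 [end]
Varint 2: bytes[1:4] = 93 CF 37 -> value 911251 (3 byte(s))
  byte[4]=0xB7 cont=1 payload=0x37=55: acc |= 55<<0 -> acc=55 shift=7
  byte[5]=0x26 cont=0 payload=0x26=38: acc |= 38<<7 -> acc=4919 shift=14 [end]
Varint 3: bytes[4:6] = B7 26 -> value 4919 (2 byte(s))
  byte[6]=0xA5 cont=1 payload=0x25=37: acc |= 37<<0 -> acc=37 shift=7
  byte[7]=0x68 cont=0 payload=0x68=104: acc |= 104<<7 -> acc=13349 shift=14 [end]
Varint 4: bytes[6:8] = A5 68 -> value 13349 (2 byte(s))
  byte[8]=0xB5 cont=1 payload=0x35=53: acc |= 53<<0 -> acc=53 shift=7
  byte[9]=0xE9 cont=1 payload=0x69=105: acc |= 105<<7 -> acc=13493 shift=14
  byte[10]=0x31 cont=0 payload=0x31=49: acc |= 49<<14 -> acc=816309 shift=21 [end]
Varint 5: bytes[8:11] = B5 E9 31 -> value 816309 (3 byte(s))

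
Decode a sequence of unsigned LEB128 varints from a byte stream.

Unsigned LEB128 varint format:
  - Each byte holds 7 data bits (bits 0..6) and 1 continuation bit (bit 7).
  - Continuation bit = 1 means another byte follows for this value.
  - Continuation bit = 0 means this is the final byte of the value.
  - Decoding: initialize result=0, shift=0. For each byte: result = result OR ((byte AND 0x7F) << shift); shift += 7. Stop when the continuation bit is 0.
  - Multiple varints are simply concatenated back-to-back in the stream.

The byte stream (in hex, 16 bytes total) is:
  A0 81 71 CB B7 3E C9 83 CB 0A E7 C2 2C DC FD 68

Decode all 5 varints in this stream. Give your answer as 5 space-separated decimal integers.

  byte[0]=0xA0 cont=1 payload=0x20=32: acc |= 32<<0 -> acc=32 shift=7
  byte[1]=0x81 cont=1 payload=0x01=1: acc |= 1<<7 -> acc=160 shift=14
  byte[2]=0x71 cont=0 payload=0x71=113: acc |= 113<<14 -> acc=1851552 shift=21 [end]
Varint 1: bytes[0:3] = A0 81 71 -> value 1851552 (3 byte(s))
  byte[3]=0xCB cont=1 payload=0x4B=75: acc |= 75<<0 -> acc=75 shift=7
  byte[4]=0xB7 cont=1 payload=0x37=55: acc |= 55<<7 -> acc=7115 shift=14
  byte[5]=0x3E cont=0 payload=0x3E=62: acc |= 62<<14 -> acc=1022923 shift=21 [end]
Varint 2: bytes[3:6] = CB B7 3E -> value 1022923 (3 byte(s))
  byte[6]=0xC9 cont=1 payload=0x49=73: acc |= 73<<0 -> acc=73 shift=7
  byte[7]=0x83 cont=1 payload=0x03=3: acc |= 3<<7 -> acc=457 shift=14
  byte[8]=0xCB cont=1 payload=0x4B=75: acc |= 75<<14 -> acc=1229257 shift=21
  byte[9]=0x0A cont=0 payload=0x0A=10: acc |= 10<<21 -> acc=22200777 shift=28 [end]
Varint 3: bytes[6:10] = C9 83 CB 0A -> value 22200777 (4 byte(s))
  byte[10]=0xE7 cont=1 payload=0x67=103: acc |= 103<<0 -> acc=103 shift=7
  byte[11]=0xC2 cont=1 payload=0x42=66: acc |= 66<<7 -> acc=8551 shift=14
  byte[12]=0x2C cont=0 payload=0x2C=44: acc |= 44<<14 -> acc=729447 shift=21 [end]
Varint 4: bytes[10:13] = E7 C2 2C -> value 729447 (3 byte(s))
  byte[13]=0xDC cont=1 payload=0x5C=92: acc |= 92<<0 -> acc=92 shift=7
  byte[14]=0xFD cont=1 payload=0x7D=125: acc |= 125<<7 -> acc=16092 shift=14
  byte[15]=0x68 cont=0 payload=0x68=104: acc |= 104<<14 -> acc=1720028 shift=21 [end]
Varint 5: bytes[13:16] = DC FD 68 -> value 1720028 (3 byte(s))

Answer: 1851552 1022923 22200777 729447 1720028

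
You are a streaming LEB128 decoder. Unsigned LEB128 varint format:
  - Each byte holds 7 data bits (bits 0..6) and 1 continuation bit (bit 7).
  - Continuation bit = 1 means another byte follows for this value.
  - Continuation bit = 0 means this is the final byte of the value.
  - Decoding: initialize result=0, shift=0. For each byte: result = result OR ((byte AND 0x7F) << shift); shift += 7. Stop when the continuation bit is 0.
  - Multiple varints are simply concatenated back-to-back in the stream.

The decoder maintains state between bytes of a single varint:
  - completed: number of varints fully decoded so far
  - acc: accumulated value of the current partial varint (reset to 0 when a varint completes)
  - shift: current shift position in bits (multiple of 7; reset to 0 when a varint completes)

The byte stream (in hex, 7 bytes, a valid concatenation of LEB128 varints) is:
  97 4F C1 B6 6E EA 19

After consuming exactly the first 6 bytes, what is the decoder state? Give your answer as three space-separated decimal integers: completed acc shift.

Answer: 2 106 7

Derivation:
byte[0]=0x97 cont=1 payload=0x17: acc |= 23<<0 -> completed=0 acc=23 shift=7
byte[1]=0x4F cont=0 payload=0x4F: varint #1 complete (value=10135); reset -> completed=1 acc=0 shift=0
byte[2]=0xC1 cont=1 payload=0x41: acc |= 65<<0 -> completed=1 acc=65 shift=7
byte[3]=0xB6 cont=1 payload=0x36: acc |= 54<<7 -> completed=1 acc=6977 shift=14
byte[4]=0x6E cont=0 payload=0x6E: varint #2 complete (value=1809217); reset -> completed=2 acc=0 shift=0
byte[5]=0xEA cont=1 payload=0x6A: acc |= 106<<0 -> completed=2 acc=106 shift=7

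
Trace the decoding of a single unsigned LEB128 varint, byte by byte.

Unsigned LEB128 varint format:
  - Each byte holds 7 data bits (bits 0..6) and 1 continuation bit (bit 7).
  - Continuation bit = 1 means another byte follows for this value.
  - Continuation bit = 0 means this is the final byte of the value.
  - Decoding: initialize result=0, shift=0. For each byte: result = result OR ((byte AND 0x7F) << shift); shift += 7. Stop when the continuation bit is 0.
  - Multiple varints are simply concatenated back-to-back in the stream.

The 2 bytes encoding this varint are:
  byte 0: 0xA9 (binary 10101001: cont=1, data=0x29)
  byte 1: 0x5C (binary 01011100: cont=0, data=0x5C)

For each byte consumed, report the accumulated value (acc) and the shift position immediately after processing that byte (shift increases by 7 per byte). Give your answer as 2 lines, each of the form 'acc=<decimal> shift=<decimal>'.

Answer: acc=41 shift=7
acc=11817 shift=14

Derivation:
byte 0=0xA9: payload=0x29=41, contrib = 41<<0 = 41; acc -> 41, shift -> 7
byte 1=0x5C: payload=0x5C=92, contrib = 92<<7 = 11776; acc -> 11817, shift -> 14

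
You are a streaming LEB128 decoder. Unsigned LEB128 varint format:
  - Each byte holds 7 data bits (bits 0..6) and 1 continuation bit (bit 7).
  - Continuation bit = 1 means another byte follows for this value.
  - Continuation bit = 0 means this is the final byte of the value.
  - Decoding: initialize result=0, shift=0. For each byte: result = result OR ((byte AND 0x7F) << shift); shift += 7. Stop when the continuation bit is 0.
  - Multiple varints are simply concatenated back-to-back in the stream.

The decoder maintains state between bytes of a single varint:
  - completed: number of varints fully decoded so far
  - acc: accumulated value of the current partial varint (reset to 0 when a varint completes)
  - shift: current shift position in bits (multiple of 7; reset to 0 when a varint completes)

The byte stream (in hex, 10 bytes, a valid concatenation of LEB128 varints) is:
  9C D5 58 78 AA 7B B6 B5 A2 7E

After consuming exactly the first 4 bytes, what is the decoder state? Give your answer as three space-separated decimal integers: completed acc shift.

Answer: 2 0 0

Derivation:
byte[0]=0x9C cont=1 payload=0x1C: acc |= 28<<0 -> completed=0 acc=28 shift=7
byte[1]=0xD5 cont=1 payload=0x55: acc |= 85<<7 -> completed=0 acc=10908 shift=14
byte[2]=0x58 cont=0 payload=0x58: varint #1 complete (value=1452700); reset -> completed=1 acc=0 shift=0
byte[3]=0x78 cont=0 payload=0x78: varint #2 complete (value=120); reset -> completed=2 acc=0 shift=0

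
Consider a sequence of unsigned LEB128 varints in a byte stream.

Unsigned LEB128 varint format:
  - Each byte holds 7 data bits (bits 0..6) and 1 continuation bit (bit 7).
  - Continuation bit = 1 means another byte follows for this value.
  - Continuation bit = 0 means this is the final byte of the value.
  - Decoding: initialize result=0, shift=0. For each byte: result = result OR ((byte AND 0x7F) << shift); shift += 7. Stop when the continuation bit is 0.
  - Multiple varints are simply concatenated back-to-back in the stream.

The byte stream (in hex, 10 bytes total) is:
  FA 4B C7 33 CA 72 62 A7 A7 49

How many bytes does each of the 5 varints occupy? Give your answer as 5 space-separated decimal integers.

Answer: 2 2 2 1 3

Derivation:
  byte[0]=0xFA cont=1 payload=0x7A=122: acc |= 122<<0 -> acc=122 shift=7
  byte[1]=0x4B cont=0 payload=0x4B=75: acc |= 75<<7 -> acc=9722 shift=14 [end]
Varint 1: bytes[0:2] = FA 4B -> value 9722 (2 byte(s))
  byte[2]=0xC7 cont=1 payload=0x47=71: acc |= 71<<0 -> acc=71 shift=7
  byte[3]=0x33 cont=0 payload=0x33=51: acc |= 51<<7 -> acc=6599 shift=14 [end]
Varint 2: bytes[2:4] = C7 33 -> value 6599 (2 byte(s))
  byte[4]=0xCA cont=1 payload=0x4A=74: acc |= 74<<0 -> acc=74 shift=7
  byte[5]=0x72 cont=0 payload=0x72=114: acc |= 114<<7 -> acc=14666 shift=14 [end]
Varint 3: bytes[4:6] = CA 72 -> value 14666 (2 byte(s))
  byte[6]=0x62 cont=0 payload=0x62=98: acc |= 98<<0 -> acc=98 shift=7 [end]
Varint 4: bytes[6:7] = 62 -> value 98 (1 byte(s))
  byte[7]=0xA7 cont=1 payload=0x27=39: acc |= 39<<0 -> acc=39 shift=7
  byte[8]=0xA7 cont=1 payload=0x27=39: acc |= 39<<7 -> acc=5031 shift=14
  byte[9]=0x49 cont=0 payload=0x49=73: acc |= 73<<14 -> acc=1201063 shift=21 [end]
Varint 5: bytes[7:10] = A7 A7 49 -> value 1201063 (3 byte(s))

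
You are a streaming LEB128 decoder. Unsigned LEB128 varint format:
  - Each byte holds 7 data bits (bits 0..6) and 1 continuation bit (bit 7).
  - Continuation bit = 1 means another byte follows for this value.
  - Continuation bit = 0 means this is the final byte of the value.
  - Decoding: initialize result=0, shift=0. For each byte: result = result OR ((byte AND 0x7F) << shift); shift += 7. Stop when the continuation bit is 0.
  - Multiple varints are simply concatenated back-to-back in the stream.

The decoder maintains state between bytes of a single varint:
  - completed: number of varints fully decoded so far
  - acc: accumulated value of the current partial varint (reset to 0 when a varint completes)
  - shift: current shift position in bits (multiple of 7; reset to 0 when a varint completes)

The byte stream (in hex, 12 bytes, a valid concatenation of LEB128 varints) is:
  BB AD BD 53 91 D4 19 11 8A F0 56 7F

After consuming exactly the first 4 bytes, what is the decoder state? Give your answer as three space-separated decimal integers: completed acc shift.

byte[0]=0xBB cont=1 payload=0x3B: acc |= 59<<0 -> completed=0 acc=59 shift=7
byte[1]=0xAD cont=1 payload=0x2D: acc |= 45<<7 -> completed=0 acc=5819 shift=14
byte[2]=0xBD cont=1 payload=0x3D: acc |= 61<<14 -> completed=0 acc=1005243 shift=21
byte[3]=0x53 cont=0 payload=0x53: varint #1 complete (value=175068859); reset -> completed=1 acc=0 shift=0

Answer: 1 0 0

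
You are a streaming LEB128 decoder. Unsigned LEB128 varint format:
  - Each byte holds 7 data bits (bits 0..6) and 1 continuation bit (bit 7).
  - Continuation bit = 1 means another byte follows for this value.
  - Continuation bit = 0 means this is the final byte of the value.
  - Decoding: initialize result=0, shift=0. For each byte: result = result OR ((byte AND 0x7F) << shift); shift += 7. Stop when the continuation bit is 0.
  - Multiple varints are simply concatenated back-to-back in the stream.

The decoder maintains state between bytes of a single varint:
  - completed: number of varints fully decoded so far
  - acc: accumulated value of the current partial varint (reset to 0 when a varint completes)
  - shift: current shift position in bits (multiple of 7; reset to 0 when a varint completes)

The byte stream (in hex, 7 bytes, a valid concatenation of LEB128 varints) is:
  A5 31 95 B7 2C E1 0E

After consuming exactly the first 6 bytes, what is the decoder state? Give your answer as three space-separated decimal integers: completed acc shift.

Answer: 2 97 7

Derivation:
byte[0]=0xA5 cont=1 payload=0x25: acc |= 37<<0 -> completed=0 acc=37 shift=7
byte[1]=0x31 cont=0 payload=0x31: varint #1 complete (value=6309); reset -> completed=1 acc=0 shift=0
byte[2]=0x95 cont=1 payload=0x15: acc |= 21<<0 -> completed=1 acc=21 shift=7
byte[3]=0xB7 cont=1 payload=0x37: acc |= 55<<7 -> completed=1 acc=7061 shift=14
byte[4]=0x2C cont=0 payload=0x2C: varint #2 complete (value=727957); reset -> completed=2 acc=0 shift=0
byte[5]=0xE1 cont=1 payload=0x61: acc |= 97<<0 -> completed=2 acc=97 shift=7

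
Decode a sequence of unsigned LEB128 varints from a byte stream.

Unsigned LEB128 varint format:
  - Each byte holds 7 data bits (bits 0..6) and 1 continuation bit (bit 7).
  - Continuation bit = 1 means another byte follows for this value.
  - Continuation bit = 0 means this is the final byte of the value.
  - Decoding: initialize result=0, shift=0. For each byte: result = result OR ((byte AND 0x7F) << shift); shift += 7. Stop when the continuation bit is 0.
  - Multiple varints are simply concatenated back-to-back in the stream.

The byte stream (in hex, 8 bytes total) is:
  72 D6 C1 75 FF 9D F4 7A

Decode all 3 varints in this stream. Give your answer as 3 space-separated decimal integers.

Answer: 114 1925334 257756927

Derivation:
  byte[0]=0x72 cont=0 payload=0x72=114: acc |= 114<<0 -> acc=114 shift=7 [end]
Varint 1: bytes[0:1] = 72 -> value 114 (1 byte(s))
  byte[1]=0xD6 cont=1 payload=0x56=86: acc |= 86<<0 -> acc=86 shift=7
  byte[2]=0xC1 cont=1 payload=0x41=65: acc |= 65<<7 -> acc=8406 shift=14
  byte[3]=0x75 cont=0 payload=0x75=117: acc |= 117<<14 -> acc=1925334 shift=21 [end]
Varint 2: bytes[1:4] = D6 C1 75 -> value 1925334 (3 byte(s))
  byte[4]=0xFF cont=1 payload=0x7F=127: acc |= 127<<0 -> acc=127 shift=7
  byte[5]=0x9D cont=1 payload=0x1D=29: acc |= 29<<7 -> acc=3839 shift=14
  byte[6]=0xF4 cont=1 payload=0x74=116: acc |= 116<<14 -> acc=1904383 shift=21
  byte[7]=0x7A cont=0 payload=0x7A=122: acc |= 122<<21 -> acc=257756927 shift=28 [end]
Varint 3: bytes[4:8] = FF 9D F4 7A -> value 257756927 (4 byte(s))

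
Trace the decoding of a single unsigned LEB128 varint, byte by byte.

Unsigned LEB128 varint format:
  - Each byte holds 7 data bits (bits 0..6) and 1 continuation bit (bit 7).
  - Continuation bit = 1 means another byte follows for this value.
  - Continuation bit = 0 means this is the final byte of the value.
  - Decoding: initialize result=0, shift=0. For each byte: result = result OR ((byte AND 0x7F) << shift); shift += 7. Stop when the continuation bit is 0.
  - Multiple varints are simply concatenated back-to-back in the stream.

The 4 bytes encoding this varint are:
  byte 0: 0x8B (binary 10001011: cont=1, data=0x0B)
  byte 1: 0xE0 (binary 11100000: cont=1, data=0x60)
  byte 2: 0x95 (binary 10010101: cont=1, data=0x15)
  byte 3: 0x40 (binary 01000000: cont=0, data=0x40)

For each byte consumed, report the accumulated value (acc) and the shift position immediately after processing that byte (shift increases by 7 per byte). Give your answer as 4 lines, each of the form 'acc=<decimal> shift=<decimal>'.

byte 0=0x8B: payload=0x0B=11, contrib = 11<<0 = 11; acc -> 11, shift -> 7
byte 1=0xE0: payload=0x60=96, contrib = 96<<7 = 12288; acc -> 12299, shift -> 14
byte 2=0x95: payload=0x15=21, contrib = 21<<14 = 344064; acc -> 356363, shift -> 21
byte 3=0x40: payload=0x40=64, contrib = 64<<21 = 134217728; acc -> 134574091, shift -> 28

Answer: acc=11 shift=7
acc=12299 shift=14
acc=356363 shift=21
acc=134574091 shift=28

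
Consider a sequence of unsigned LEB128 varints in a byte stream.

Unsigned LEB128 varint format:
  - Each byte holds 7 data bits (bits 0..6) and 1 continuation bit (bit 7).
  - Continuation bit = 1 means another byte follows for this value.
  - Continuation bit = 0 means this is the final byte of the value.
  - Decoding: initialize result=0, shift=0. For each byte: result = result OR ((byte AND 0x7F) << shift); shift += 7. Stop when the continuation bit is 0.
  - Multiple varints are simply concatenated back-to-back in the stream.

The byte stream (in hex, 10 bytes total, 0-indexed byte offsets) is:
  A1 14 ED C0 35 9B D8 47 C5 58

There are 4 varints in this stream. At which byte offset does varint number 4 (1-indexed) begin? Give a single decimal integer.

Answer: 8

Derivation:
  byte[0]=0xA1 cont=1 payload=0x21=33: acc |= 33<<0 -> acc=33 shift=7
  byte[1]=0x14 cont=0 payload=0x14=20: acc |= 20<<7 -> acc=2593 shift=14 [end]
Varint 1: bytes[0:2] = A1 14 -> value 2593 (2 byte(s))
  byte[2]=0xED cont=1 payload=0x6D=109: acc |= 109<<0 -> acc=109 shift=7
  byte[3]=0xC0 cont=1 payload=0x40=64: acc |= 64<<7 -> acc=8301 shift=14
  byte[4]=0x35 cont=0 payload=0x35=53: acc |= 53<<14 -> acc=876653 shift=21 [end]
Varint 2: bytes[2:5] = ED C0 35 -> value 876653 (3 byte(s))
  byte[5]=0x9B cont=1 payload=0x1B=27: acc |= 27<<0 -> acc=27 shift=7
  byte[6]=0xD8 cont=1 payload=0x58=88: acc |= 88<<7 -> acc=11291 shift=14
  byte[7]=0x47 cont=0 payload=0x47=71: acc |= 71<<14 -> acc=1174555 shift=21 [end]
Varint 3: bytes[5:8] = 9B D8 47 -> value 1174555 (3 byte(s))
  byte[8]=0xC5 cont=1 payload=0x45=69: acc |= 69<<0 -> acc=69 shift=7
  byte[9]=0x58 cont=0 payload=0x58=88: acc |= 88<<7 -> acc=11333 shift=14 [end]
Varint 4: bytes[8:10] = C5 58 -> value 11333 (2 byte(s))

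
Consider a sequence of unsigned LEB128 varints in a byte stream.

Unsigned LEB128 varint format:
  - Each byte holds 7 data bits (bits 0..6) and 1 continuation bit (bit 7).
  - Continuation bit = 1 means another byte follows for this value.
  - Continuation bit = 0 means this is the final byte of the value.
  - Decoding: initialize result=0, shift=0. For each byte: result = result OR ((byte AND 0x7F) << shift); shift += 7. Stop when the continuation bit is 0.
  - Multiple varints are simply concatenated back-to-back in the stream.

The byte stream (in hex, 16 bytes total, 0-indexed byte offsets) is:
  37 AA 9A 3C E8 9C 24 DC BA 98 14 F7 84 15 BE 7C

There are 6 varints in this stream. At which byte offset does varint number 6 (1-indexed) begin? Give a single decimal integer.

Answer: 14

Derivation:
  byte[0]=0x37 cont=0 payload=0x37=55: acc |= 55<<0 -> acc=55 shift=7 [end]
Varint 1: bytes[0:1] = 37 -> value 55 (1 byte(s))
  byte[1]=0xAA cont=1 payload=0x2A=42: acc |= 42<<0 -> acc=42 shift=7
  byte[2]=0x9A cont=1 payload=0x1A=26: acc |= 26<<7 -> acc=3370 shift=14
  byte[3]=0x3C cont=0 payload=0x3C=60: acc |= 60<<14 -> acc=986410 shift=21 [end]
Varint 2: bytes[1:4] = AA 9A 3C -> value 986410 (3 byte(s))
  byte[4]=0xE8 cont=1 payload=0x68=104: acc |= 104<<0 -> acc=104 shift=7
  byte[5]=0x9C cont=1 payload=0x1C=28: acc |= 28<<7 -> acc=3688 shift=14
  byte[6]=0x24 cont=0 payload=0x24=36: acc |= 36<<14 -> acc=593512 shift=21 [end]
Varint 3: bytes[4:7] = E8 9C 24 -> value 593512 (3 byte(s))
  byte[7]=0xDC cont=1 payload=0x5C=92: acc |= 92<<0 -> acc=92 shift=7
  byte[8]=0xBA cont=1 payload=0x3A=58: acc |= 58<<7 -> acc=7516 shift=14
  byte[9]=0x98 cont=1 payload=0x18=24: acc |= 24<<14 -> acc=400732 shift=21
  byte[10]=0x14 cont=0 payload=0x14=20: acc |= 20<<21 -> acc=42343772 shift=28 [end]
Varint 4: bytes[7:11] = DC BA 98 14 -> value 42343772 (4 byte(s))
  byte[11]=0xF7 cont=1 payload=0x77=119: acc |= 119<<0 -> acc=119 shift=7
  byte[12]=0x84 cont=1 payload=0x04=4: acc |= 4<<7 -> acc=631 shift=14
  byte[13]=0x15 cont=0 payload=0x15=21: acc |= 21<<14 -> acc=344695 shift=21 [end]
Varint 5: bytes[11:14] = F7 84 15 -> value 344695 (3 byte(s))
  byte[14]=0xBE cont=1 payload=0x3E=62: acc |= 62<<0 -> acc=62 shift=7
  byte[15]=0x7C cont=0 payload=0x7C=124: acc |= 124<<7 -> acc=15934 shift=14 [end]
Varint 6: bytes[14:16] = BE 7C -> value 15934 (2 byte(s))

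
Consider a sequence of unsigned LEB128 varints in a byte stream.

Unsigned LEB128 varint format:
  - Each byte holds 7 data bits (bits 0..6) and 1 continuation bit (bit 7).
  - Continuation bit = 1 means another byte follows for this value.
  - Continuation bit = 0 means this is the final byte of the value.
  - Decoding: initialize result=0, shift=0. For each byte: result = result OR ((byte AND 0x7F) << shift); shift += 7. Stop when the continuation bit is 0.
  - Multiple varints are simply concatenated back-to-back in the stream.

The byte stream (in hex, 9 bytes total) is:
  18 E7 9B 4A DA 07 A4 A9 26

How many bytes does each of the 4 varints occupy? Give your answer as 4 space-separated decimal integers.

Answer: 1 3 2 3

Derivation:
  byte[0]=0x18 cont=0 payload=0x18=24: acc |= 24<<0 -> acc=24 shift=7 [end]
Varint 1: bytes[0:1] = 18 -> value 24 (1 byte(s))
  byte[1]=0xE7 cont=1 payload=0x67=103: acc |= 103<<0 -> acc=103 shift=7
  byte[2]=0x9B cont=1 payload=0x1B=27: acc |= 27<<7 -> acc=3559 shift=14
  byte[3]=0x4A cont=0 payload=0x4A=74: acc |= 74<<14 -> acc=1215975 shift=21 [end]
Varint 2: bytes[1:4] = E7 9B 4A -> value 1215975 (3 byte(s))
  byte[4]=0xDA cont=1 payload=0x5A=90: acc |= 90<<0 -> acc=90 shift=7
  byte[5]=0x07 cont=0 payload=0x07=7: acc |= 7<<7 -> acc=986 shift=14 [end]
Varint 3: bytes[4:6] = DA 07 -> value 986 (2 byte(s))
  byte[6]=0xA4 cont=1 payload=0x24=36: acc |= 36<<0 -> acc=36 shift=7
  byte[7]=0xA9 cont=1 payload=0x29=41: acc |= 41<<7 -> acc=5284 shift=14
  byte[8]=0x26 cont=0 payload=0x26=38: acc |= 38<<14 -> acc=627876 shift=21 [end]
Varint 4: bytes[6:9] = A4 A9 26 -> value 627876 (3 byte(s))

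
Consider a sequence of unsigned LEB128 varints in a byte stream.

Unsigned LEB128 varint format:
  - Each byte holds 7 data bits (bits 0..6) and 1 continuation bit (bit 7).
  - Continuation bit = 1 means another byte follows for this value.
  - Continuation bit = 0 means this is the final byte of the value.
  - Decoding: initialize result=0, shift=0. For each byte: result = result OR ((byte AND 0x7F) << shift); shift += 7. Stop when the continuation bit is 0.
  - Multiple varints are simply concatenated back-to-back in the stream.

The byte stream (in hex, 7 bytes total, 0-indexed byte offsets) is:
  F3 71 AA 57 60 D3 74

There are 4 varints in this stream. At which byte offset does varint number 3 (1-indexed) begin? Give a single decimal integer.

  byte[0]=0xF3 cont=1 payload=0x73=115: acc |= 115<<0 -> acc=115 shift=7
  byte[1]=0x71 cont=0 payload=0x71=113: acc |= 113<<7 -> acc=14579 shift=14 [end]
Varint 1: bytes[0:2] = F3 71 -> value 14579 (2 byte(s))
  byte[2]=0xAA cont=1 payload=0x2A=42: acc |= 42<<0 -> acc=42 shift=7
  byte[3]=0x57 cont=0 payload=0x57=87: acc |= 87<<7 -> acc=11178 shift=14 [end]
Varint 2: bytes[2:4] = AA 57 -> value 11178 (2 byte(s))
  byte[4]=0x60 cont=0 payload=0x60=96: acc |= 96<<0 -> acc=96 shift=7 [end]
Varint 3: bytes[4:5] = 60 -> value 96 (1 byte(s))
  byte[5]=0xD3 cont=1 payload=0x53=83: acc |= 83<<0 -> acc=83 shift=7
  byte[6]=0x74 cont=0 payload=0x74=116: acc |= 116<<7 -> acc=14931 shift=14 [end]
Varint 4: bytes[5:7] = D3 74 -> value 14931 (2 byte(s))

Answer: 4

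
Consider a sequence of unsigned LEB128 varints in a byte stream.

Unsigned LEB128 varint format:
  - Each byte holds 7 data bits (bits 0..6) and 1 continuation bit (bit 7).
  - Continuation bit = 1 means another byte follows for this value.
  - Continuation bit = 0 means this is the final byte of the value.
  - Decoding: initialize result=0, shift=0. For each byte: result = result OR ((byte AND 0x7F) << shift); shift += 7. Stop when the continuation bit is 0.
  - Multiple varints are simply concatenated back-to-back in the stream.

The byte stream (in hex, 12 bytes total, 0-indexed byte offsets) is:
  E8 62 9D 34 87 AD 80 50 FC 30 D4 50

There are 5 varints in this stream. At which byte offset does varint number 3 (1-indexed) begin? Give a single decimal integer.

  byte[0]=0xE8 cont=1 payload=0x68=104: acc |= 104<<0 -> acc=104 shift=7
  byte[1]=0x62 cont=0 payload=0x62=98: acc |= 98<<7 -> acc=12648 shift=14 [end]
Varint 1: bytes[0:2] = E8 62 -> value 12648 (2 byte(s))
  byte[2]=0x9D cont=1 payload=0x1D=29: acc |= 29<<0 -> acc=29 shift=7
  byte[3]=0x34 cont=0 payload=0x34=52: acc |= 52<<7 -> acc=6685 shift=14 [end]
Varint 2: bytes[2:4] = 9D 34 -> value 6685 (2 byte(s))
  byte[4]=0x87 cont=1 payload=0x07=7: acc |= 7<<0 -> acc=7 shift=7
  byte[5]=0xAD cont=1 payload=0x2D=45: acc |= 45<<7 -> acc=5767 shift=14
  byte[6]=0x80 cont=1 payload=0x00=0: acc |= 0<<14 -> acc=5767 shift=21
  byte[7]=0x50 cont=0 payload=0x50=80: acc |= 80<<21 -> acc=167777927 shift=28 [end]
Varint 3: bytes[4:8] = 87 AD 80 50 -> value 167777927 (4 byte(s))
  byte[8]=0xFC cont=1 payload=0x7C=124: acc |= 124<<0 -> acc=124 shift=7
  byte[9]=0x30 cont=0 payload=0x30=48: acc |= 48<<7 -> acc=6268 shift=14 [end]
Varint 4: bytes[8:10] = FC 30 -> value 6268 (2 byte(s))
  byte[10]=0xD4 cont=1 payload=0x54=84: acc |= 84<<0 -> acc=84 shift=7
  byte[11]=0x50 cont=0 payload=0x50=80: acc |= 80<<7 -> acc=10324 shift=14 [end]
Varint 5: bytes[10:12] = D4 50 -> value 10324 (2 byte(s))

Answer: 4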